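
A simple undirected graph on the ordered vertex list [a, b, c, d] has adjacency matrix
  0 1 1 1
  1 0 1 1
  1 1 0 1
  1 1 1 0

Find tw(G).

A width-3 tree decomposition is:
Bags: B1 = {a, b, c, d}
Tree: (single bag)
A single bag containing all 4 vertices is trivially a valid decomposition of width 3. Conversely, {a, b, c, d} is a clique of size 4, and the vertices of any clique must share a bag in every tree decomposition; so some bag has ≥ 4 vertices and tw(G) ≥ 3. The upper and lower bounds meet at 3, so that is the treewidth.

3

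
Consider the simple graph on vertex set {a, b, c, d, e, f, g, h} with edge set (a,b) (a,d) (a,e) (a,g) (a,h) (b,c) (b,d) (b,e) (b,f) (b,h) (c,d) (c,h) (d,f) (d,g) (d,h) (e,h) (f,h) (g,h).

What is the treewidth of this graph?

3

A width-3 tree decomposition is:
Bags: B1 = {b, c, d, h}  B2 = {a, b, d, h}  B3 = {b, d, f, h}  B4 = {a, b, e, h}  B5 = {a, d, g, h}
Tree: B1–B2, B2–B3, B2–B4, B2–B5
Each bag holds 4 vertices, so the decomposition has width 3, which upper-bounds the treewidth. On the other hand G contains the 4-clique {a, d, g, h}. A clique must lie in a single bag of any decomposition, so no decomposition can have width below 3. Combining the bounds, tw(G) = 3.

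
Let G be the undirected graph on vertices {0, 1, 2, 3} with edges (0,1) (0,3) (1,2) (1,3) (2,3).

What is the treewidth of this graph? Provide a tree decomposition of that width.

Treewidth 2.
Bags: B1 = {1, 2, 3}  B2 = {0, 1, 3}
Tree: B1–B2

Each bag holds 3 vertices, so the decomposition has width 2, which upper-bounds the treewidth. On the other hand G contains the 3-clique {0, 1, 3}. A clique must lie in a single bag of any decomposition, so no decomposition can have width below 2. Therefore the treewidth is 2.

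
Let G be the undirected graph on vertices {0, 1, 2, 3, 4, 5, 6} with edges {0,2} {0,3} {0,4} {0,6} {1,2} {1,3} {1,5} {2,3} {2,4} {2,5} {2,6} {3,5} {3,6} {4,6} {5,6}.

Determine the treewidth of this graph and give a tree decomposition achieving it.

The largest bag has 4 vertices, giving width 3; this decomposition certifies tw(G) ≤ 3. Conversely, {0, 2, 3, 6} is a clique of size 4, and the vertices of any clique must share a bag in every tree decomposition; so some bag has ≥ 4 vertices and tw(G) ≥ 3. Therefore the treewidth is 3.

Treewidth 3.
Bags: B1 = {2, 3, 5, 6}  B2 = {0, 2, 3, 6}  B3 = {0, 2, 4, 6}  B4 = {1, 2, 3, 5}
Tree: B1–B2, B2–B3, B1–B4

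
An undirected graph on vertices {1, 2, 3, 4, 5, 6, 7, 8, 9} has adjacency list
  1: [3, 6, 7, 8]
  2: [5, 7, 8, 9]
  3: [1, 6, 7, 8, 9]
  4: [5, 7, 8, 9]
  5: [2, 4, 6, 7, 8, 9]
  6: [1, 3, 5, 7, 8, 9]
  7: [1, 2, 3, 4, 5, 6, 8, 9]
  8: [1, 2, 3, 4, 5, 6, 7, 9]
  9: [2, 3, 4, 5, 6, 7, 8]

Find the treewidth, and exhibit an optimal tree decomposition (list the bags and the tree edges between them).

Treewidth 4.
One such decomposition:
Bags: B1 = {2, 5, 7, 8, 9}  B2 = {5, 6, 7, 8, 9}  B3 = {3, 6, 7, 8, 9}  B4 = {1, 3, 6, 7, 8}  B5 = {4, 5, 7, 8, 9}
Tree: B1–B2, B2–B3, B3–B4, B2–B5

Every bag has size at most 5, so the width is 5 − 1 = 4 and tw(G) ≤ 4. Conversely, {1, 3, 6, 7, 8} is a clique of size 5, and the vertices of any clique must share a bag in every tree decomposition; so some bag has ≥ 5 vertices and tw(G) ≥ 4. Combining the bounds, tw(G) = 4.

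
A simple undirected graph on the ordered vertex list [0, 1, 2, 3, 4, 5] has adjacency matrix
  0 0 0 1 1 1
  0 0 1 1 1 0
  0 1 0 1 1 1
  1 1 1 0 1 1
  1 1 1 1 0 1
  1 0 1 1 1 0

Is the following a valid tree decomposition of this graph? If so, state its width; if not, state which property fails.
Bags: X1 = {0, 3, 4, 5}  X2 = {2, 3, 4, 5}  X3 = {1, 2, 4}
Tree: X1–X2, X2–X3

No — edge (3,1) lies in no bag.

A tree decomposition must satisfy three properties: every vertex lies in some bag; for every edge, both endpoints lie together in some bag; and for every vertex, the bags containing it form a connected subtree. Here edge (3,1) lies in no bag, so the decomposition is invalid.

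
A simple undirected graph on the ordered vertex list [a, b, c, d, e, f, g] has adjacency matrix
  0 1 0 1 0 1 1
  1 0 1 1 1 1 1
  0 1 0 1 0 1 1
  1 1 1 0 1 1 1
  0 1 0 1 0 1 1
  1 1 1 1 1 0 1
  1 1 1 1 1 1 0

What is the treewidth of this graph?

4

A width-4 tree decomposition is:
Bags: B1 = {b, d, e, f, g}  B2 = {a, b, d, f, g}  B3 = {b, c, d, f, g}
Tree: B1–B2, B2–B3
The largest bag has 5 vertices, giving width 4; this decomposition certifies tw(G) ≤ 4. For the lower bound, the 5 vertices {b, d, e, f, g} are pairwise adjacent, and any tree decomposition puts a clique entirely inside one bag — forcing width ≥ 4. Hence tw(G) = 4 exactly.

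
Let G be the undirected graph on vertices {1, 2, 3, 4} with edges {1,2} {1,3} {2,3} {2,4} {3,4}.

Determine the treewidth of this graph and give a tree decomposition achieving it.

Each bag holds 3 vertices, so the decomposition has width 2, which upper-bounds the treewidth. Conversely, {1, 2, 3} is a clique of size 3, and the vertices of any clique must share a bag in every tree decomposition; so some bag has ≥ 3 vertices and tw(G) ≥ 2. The upper and lower bounds meet at 2, so that is the treewidth.

Treewidth 2.
One such decomposition:
Bags: B1 = {2, 3, 4}  B2 = {1, 2, 3}
Tree: B1–B2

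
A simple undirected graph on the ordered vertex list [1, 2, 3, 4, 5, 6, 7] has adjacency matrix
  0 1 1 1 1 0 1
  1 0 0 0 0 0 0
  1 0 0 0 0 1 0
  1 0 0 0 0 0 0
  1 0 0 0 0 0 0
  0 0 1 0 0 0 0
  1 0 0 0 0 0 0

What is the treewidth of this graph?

1

A width-1 tree decomposition is:
Bags: B1 = {1, 3}  B2 = {1, 5}  B3 = {1, 4}  B4 = {1, 2}  B5 = {1, 7}  B6 = {3, 6}
Tree: B1–B2, B2–B3, B1–B4, B1–B5, B1–B6
Each bag holds 2 vertices, so the decomposition has width 1, which upper-bounds the treewidth. G has an edge, so its treewidth is at least 1. The upper and lower bounds meet at 1, so that is the treewidth.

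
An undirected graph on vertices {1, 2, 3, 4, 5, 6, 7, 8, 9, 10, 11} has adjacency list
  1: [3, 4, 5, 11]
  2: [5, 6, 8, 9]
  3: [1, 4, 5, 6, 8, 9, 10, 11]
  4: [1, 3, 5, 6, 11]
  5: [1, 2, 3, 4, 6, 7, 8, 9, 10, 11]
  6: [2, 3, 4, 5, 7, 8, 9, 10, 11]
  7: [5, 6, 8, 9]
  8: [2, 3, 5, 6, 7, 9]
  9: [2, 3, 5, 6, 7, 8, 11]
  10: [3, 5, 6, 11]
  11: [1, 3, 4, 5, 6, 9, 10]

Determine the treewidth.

4

A width-4 tree decomposition is:
Bags: B1 = {3, 4, 5, 6, 11}  B2 = {1, 3, 4, 5, 11}  B3 = {3, 5, 6, 10, 11}  B4 = {3, 5, 6, 9, 11}  B5 = {3, 5, 6, 8, 9}  B6 = {5, 6, 7, 8, 9}  B7 = {2, 5, 6, 8, 9}
Tree: B1–B2, B1–B3, B1–B4, B4–B5, B5–B6, B5–B7
Each bag holds 5 vertices, so the decomposition has width 4, which upper-bounds the treewidth. Conversely, {1, 3, 4, 5, 11} is a clique of size 5, and the vertices of any clique must share a bag in every tree decomposition; so some bag has ≥ 5 vertices and tw(G) ≥ 4. Therefore the treewidth is 4.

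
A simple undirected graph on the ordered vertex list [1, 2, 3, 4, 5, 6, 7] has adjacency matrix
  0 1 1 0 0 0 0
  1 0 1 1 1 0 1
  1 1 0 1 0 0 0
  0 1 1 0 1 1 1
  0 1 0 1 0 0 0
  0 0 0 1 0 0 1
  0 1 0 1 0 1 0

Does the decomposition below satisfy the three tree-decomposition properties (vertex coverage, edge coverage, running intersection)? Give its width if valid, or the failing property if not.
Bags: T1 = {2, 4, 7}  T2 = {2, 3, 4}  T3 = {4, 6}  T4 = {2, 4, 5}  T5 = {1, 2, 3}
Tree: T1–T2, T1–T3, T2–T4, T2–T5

No — edge (7,6) lies in no bag.

A tree decomposition must satisfy three properties: every vertex lies in some bag; for every edge, both endpoints lie together in some bag; and for every vertex, the bags containing it form a connected subtree. Here edge (7,6) lies in no bag, so the decomposition is invalid.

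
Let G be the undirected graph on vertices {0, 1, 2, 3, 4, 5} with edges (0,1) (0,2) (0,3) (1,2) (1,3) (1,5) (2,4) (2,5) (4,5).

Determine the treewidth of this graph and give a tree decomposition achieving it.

Each bag holds 3 vertices, so the decomposition has width 2, which upper-bounds the treewidth. For the lower bound, the 3 vertices {0, 1, 2} are pairwise adjacent, and any tree decomposition puts a clique entirely inside one bag — forcing width ≥ 2. Combining the bounds, tw(G) = 2.

Treewidth 2.
Bags: B1 = {0, 1, 2}  B2 = {1, 2, 5}  B3 = {2, 4, 5}  B4 = {0, 1, 3}
Tree: B1–B2, B2–B3, B1–B4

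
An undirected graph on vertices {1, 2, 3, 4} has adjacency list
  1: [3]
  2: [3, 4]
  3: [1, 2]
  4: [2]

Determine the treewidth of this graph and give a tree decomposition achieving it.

Treewidth 1.
Bags: B1 = {2, 4}  B2 = {2, 3}  B3 = {1, 3}
Tree: B1–B2, B2–B3

The largest bag has 2 vertices, giving width 1; this decomposition certifies tw(G) ≤ 1. G has an edge, so its treewidth is at least 1. Combining the bounds, tw(G) = 1.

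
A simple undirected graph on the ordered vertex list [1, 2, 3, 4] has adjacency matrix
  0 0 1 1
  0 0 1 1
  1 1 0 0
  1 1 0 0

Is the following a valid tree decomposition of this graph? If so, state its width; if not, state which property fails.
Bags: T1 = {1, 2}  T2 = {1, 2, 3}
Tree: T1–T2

No — vertex 4 appears in no bag.

A tree decomposition must satisfy three properties: every vertex lies in some bag; for every edge, both endpoints lie together in some bag; and for every vertex, the bags containing it form a connected subtree. Here vertex 4 appears in no bag, so the decomposition is invalid.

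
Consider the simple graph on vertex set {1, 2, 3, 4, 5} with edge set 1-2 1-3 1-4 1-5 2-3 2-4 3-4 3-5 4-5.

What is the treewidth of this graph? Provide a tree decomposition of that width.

The largest bag has 4 vertices, giving width 3; this decomposition certifies tw(G) ≤ 3. For the lower bound, the 4 vertices {1, 2, 3, 4} are pairwise adjacent, and any tree decomposition puts a clique entirely inside one bag — forcing width ≥ 3. The upper and lower bounds meet at 3, so that is the treewidth.

Treewidth 3.
Bags: B1 = {1, 3, 4, 5}  B2 = {1, 2, 3, 4}
Tree: B1–B2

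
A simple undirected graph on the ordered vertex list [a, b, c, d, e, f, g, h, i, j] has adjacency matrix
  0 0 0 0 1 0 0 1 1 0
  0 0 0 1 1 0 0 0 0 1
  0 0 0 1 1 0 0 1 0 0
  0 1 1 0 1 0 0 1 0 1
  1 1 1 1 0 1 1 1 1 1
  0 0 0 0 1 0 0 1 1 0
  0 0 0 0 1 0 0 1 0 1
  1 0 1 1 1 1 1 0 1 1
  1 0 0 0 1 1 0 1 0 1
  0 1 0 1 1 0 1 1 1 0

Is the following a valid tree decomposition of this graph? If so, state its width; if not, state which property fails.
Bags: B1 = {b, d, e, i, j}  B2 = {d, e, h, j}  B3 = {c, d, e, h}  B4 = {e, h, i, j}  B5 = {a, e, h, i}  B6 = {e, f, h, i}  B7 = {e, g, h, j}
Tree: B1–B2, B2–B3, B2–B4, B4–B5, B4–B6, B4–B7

A tree decomposition must satisfy three properties: every vertex lies in some bag; for every edge, both endpoints lie together in some bag; and for every vertex, the bags containing it form a connected subtree. Here bags containing vertex i are not connected in the tree, so the decomposition is invalid.

No — bags containing vertex i are not connected in the tree.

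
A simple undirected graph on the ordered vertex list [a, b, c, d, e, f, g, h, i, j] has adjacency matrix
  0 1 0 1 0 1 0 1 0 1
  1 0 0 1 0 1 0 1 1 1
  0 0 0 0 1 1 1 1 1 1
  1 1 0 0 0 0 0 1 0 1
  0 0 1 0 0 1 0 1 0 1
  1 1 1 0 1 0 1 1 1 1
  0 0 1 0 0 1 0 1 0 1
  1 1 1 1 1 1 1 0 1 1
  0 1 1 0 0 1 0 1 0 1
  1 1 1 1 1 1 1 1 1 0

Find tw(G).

A width-4 tree decomposition is:
Bags: B1 = {a, b, f, h, j}  B2 = {b, f, h, i, j}  B3 = {a, b, d, h, j}  B4 = {c, f, h, i, j}  B5 = {c, e, f, h, j}  B6 = {c, f, g, h, j}
Tree: B1–B2, B1–B3, B2–B4, B4–B5, B4–B6
Every bag has size at most 5, so the width is 5 − 1 = 4 and tw(G) ≤ 4. Conversely, {a, b, d, h, j} is a clique of size 5, and the vertices of any clique must share a bag in every tree decomposition; so some bag has ≥ 5 vertices and tw(G) ≥ 4. The upper and lower bounds meet at 4, so that is the treewidth.

4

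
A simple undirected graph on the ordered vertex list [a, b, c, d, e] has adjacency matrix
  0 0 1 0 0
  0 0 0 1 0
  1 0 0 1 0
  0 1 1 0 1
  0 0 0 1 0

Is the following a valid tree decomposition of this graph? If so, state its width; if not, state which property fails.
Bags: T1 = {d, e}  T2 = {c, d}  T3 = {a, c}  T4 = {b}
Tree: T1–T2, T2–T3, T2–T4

A tree decomposition must satisfy three properties: every vertex lies in some bag; for every edge, both endpoints lie together in some bag; and for every vertex, the bags containing it form a connected subtree. Here edge (d,b) lies in no bag, so the decomposition is invalid.

No — edge (d,b) lies in no bag.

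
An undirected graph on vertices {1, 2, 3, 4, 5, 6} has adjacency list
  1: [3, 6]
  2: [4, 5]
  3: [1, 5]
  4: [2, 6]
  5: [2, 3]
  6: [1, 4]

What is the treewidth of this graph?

2

A width-2 tree decomposition is:
Bags: B1 = {2, 4, 5}  B2 = {3, 4, 5}  B3 = {1, 3, 4}  B4 = {1, 4, 6}
Tree: B1–B2, B2–B3, B3–B4
Each bag holds 3 vertices, so the decomposition has width 2, which upper-bounds the treewidth. Since 4–2–5–3–1–6–4 is a cycle in G, G is not acyclic. Forests are exactly the graphs of treewidth ≤ 1, so tw(G) ≥ 2. Therefore the treewidth is 2.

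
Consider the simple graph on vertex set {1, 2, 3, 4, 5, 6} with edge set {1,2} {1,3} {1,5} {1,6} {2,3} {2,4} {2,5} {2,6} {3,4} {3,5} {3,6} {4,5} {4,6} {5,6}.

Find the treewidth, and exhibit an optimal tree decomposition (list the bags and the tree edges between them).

Treewidth 4.
Bags: B1 = {2, 3, 4, 5, 6}  B2 = {1, 2, 3, 5, 6}
Tree: B1–B2

Every bag has size at most 5, so the width is 5 − 1 = 4 and tw(G) ≤ 4. On the other hand G contains the 5-clique {1, 2, 3, 5, 6}. A clique must lie in a single bag of any decomposition, so no decomposition can have width below 4. The upper and lower bounds meet at 4, so that is the treewidth.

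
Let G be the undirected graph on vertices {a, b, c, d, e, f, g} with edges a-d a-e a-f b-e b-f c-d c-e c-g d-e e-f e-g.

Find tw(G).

2

A width-2 tree decomposition is:
Bags: B1 = {a, d, e}  B2 = {a, e, f}  B3 = {c, d, e}  B4 = {c, e, g}  B5 = {b, e, f}
Tree: B1–B2, B1–B3, B3–B4, B2–B5
Every bag has size at most 3, so the width is 3 − 1 = 2 and tw(G) ≤ 2. For the lower bound, the 3 vertices {c, d, e} are pairwise adjacent, and any tree decomposition puts a clique entirely inside one bag — forcing width ≥ 2. Therefore the treewidth is 2.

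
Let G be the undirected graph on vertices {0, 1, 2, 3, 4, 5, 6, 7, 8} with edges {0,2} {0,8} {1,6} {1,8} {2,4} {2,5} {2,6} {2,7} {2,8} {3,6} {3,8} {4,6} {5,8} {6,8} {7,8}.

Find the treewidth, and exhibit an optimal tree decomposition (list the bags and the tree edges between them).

Treewidth 2.
Bags: B1 = {2, 4, 6}  B2 = {2, 6, 8}  B3 = {3, 6, 8}  B4 = {1, 6, 8}  B5 = {0, 2, 8}  B6 = {2, 5, 8}  B7 = {2, 7, 8}
Tree: B1–B2, B2–B3, B3–B4, B2–B5, B5–B6, B5–B7

Each bag holds 3 vertices, so the decomposition has width 2, which upper-bounds the treewidth. On the other hand G contains the 3-clique {1, 6, 8}. A clique must lie in a single bag of any decomposition, so no decomposition can have width below 2. Combining the bounds, tw(G) = 2.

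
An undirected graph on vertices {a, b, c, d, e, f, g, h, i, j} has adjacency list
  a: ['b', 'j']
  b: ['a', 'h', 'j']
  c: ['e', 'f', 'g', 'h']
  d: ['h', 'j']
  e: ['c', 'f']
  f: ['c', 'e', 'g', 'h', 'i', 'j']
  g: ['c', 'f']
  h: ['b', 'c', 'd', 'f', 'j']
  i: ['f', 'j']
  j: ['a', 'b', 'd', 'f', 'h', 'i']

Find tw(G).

2

A width-2 tree decomposition is:
Bags: B1 = {f, h, j}  B2 = {c, f, h}  B3 = {f, i, j}  B4 = {b, h, j}  B5 = {c, f, g}  B6 = {c, e, f}  B7 = {d, h, j}  B8 = {a, b, j}
Tree: B1–B2, B1–B3, B1–B4, B2–B5, B2–B6, B1–B7, B4–B8
Every bag has size at most 3, so the width is 3 − 1 = 2 and tw(G) ≤ 2. On the other hand G contains the 3-clique {d, h, j}. A clique must lie in a single bag of any decomposition, so no decomposition can have width below 2. Hence tw(G) = 2 exactly.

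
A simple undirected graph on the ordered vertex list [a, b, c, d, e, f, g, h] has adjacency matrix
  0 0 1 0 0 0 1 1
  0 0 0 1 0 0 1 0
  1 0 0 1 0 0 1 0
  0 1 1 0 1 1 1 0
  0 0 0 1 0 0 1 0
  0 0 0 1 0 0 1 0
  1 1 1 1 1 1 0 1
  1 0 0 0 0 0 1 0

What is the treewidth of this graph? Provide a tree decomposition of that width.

Treewidth 2.
One such decomposition:
Bags: B1 = {c, d, g}  B2 = {a, c, g}  B3 = {b, d, g}  B4 = {d, f, g}  B5 = {a, g, h}  B6 = {d, e, g}
Tree: B1–B2, B1–B3, B3–B4, B2–B5, B3–B6

Every bag has size at most 3, so the width is 3 − 1 = 2 and tw(G) ≤ 2. On the other hand G contains the 3-clique {d, e, g}. A clique must lie in a single bag of any decomposition, so no decomposition can have width below 2. The upper and lower bounds meet at 2, so that is the treewidth.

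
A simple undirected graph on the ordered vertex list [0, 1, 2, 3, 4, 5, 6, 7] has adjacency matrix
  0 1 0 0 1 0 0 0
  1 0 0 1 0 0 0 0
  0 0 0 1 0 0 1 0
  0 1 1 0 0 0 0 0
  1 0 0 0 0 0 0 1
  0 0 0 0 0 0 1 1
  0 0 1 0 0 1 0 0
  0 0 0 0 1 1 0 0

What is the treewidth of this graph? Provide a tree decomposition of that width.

Treewidth 2.
Bags: B1 = {0, 1, 3}  B2 = {0, 3, 4}  B3 = {3, 4, 7}  B4 = {3, 5, 7}  B5 = {3, 5, 6}  B6 = {2, 3, 6}
Tree: B1–B2, B2–B3, B3–B4, B4–B5, B5–B6

Every bag has size at most 3, so the width is 3 − 1 = 2 and tw(G) ≤ 2. Since 3–1–0–4–7–5–6–2–3 is a cycle in G, G is not acyclic. Forests are exactly the graphs of treewidth ≤ 1, so tw(G) ≥ 2. The upper and lower bounds meet at 2, so that is the treewidth.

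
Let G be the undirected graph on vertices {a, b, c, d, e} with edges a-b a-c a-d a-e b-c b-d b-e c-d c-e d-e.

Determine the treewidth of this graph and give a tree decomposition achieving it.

Treewidth 4.
Bags: B1 = {a, b, c, d, e}
Tree: (single bag)

With just one bag of size 5, the width is 5 − 1 = 4, so tw(G) ≤ 4. On the other hand G contains the 5-clique {a, b, c, d, e}. A clique must lie in a single bag of any decomposition, so no decomposition can have width below 4. Combining the bounds, tw(G) = 4.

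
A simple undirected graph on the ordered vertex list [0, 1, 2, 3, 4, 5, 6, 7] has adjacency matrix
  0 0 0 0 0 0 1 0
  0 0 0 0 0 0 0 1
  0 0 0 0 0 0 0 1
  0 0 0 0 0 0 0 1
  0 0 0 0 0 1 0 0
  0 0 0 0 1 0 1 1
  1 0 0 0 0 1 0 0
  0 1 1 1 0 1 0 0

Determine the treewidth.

1

A width-1 tree decomposition is:
Bags: B1 = {5, 7}  B2 = {5, 6}  B3 = {1, 7}  B4 = {3, 7}  B5 = {2, 7}  B6 = {0, 6}  B7 = {4, 5}
Tree: B1–B2, B1–B3, B3–B4, B4–B5, B2–B6, B2–B7
Every bag has size at most 2, so the width is 2 − 1 = 1 and tw(G) ≤ 1. Since G has at least one edge (e.g. 7–5), it is not an edgeless graph, so tw(G) ≥ 1. Therefore the treewidth is 1.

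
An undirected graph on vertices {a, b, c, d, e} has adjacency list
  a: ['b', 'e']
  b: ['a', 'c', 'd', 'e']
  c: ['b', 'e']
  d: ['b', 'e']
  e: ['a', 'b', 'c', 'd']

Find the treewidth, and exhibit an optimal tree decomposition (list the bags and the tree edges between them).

Treewidth 2.
Bags: B1 = {b, c, e}  B2 = {a, b, e}  B3 = {b, d, e}
Tree: B1–B2, B2–B3

The largest bag has 3 vertices, giving width 2; this decomposition certifies tw(G) ≤ 2. On the other hand G contains the 3-clique {b, d, e}. A clique must lie in a single bag of any decomposition, so no decomposition can have width below 2. Hence tw(G) = 2 exactly.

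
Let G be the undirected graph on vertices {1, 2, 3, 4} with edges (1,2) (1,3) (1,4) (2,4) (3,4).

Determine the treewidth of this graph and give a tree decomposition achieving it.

Treewidth 2.
Bags: B1 = {1, 3, 4}  B2 = {1, 2, 4}
Tree: B1–B2

Every bag has size at most 3, so the width is 3 − 1 = 2 and tw(G) ≤ 2. For the lower bound, the 3 vertices {1, 2, 4} are pairwise adjacent, and any tree decomposition puts a clique entirely inside one bag — forcing width ≥ 2. Combining the bounds, tw(G) = 2.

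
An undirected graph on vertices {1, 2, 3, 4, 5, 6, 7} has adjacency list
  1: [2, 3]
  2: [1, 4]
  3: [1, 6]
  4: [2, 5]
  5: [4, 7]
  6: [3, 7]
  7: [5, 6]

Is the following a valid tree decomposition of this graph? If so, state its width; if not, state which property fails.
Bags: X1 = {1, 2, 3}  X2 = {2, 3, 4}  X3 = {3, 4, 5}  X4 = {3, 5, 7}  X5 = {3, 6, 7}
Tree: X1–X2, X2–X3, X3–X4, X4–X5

Yes; width 2.

Vertex coverage: the bags together contain {1, 2, 3, 4, 5, 6, 7}, the full vertex set. Edge coverage: each edge of G has both endpoints in at least one bag. Running intersection: for every vertex, the bags containing it form a connected subtree. All three properties hold, so this is a valid tree decomposition of width max|bag| − 1 = 2, and hence tw(G) ≤ 2.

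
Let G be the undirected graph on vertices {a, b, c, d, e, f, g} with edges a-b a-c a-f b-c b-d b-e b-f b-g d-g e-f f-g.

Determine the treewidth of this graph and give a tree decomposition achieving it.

Each bag holds 3 vertices, so the decomposition has width 2, which upper-bounds the treewidth. Conversely, {b, d, g} is a clique of size 3, and the vertices of any clique must share a bag in every tree decomposition; so some bag has ≥ 3 vertices and tw(G) ≥ 2. The upper and lower bounds meet at 2, so that is the treewidth.

Treewidth 2.
One optimal decomposition is:
Bags: B1 = {a, b, f}  B2 = {b, f, g}  B3 = {b, d, g}  B4 = {b, e, f}  B5 = {a, b, c}
Tree: B1–B2, B2–B3, B2–B4, B1–B5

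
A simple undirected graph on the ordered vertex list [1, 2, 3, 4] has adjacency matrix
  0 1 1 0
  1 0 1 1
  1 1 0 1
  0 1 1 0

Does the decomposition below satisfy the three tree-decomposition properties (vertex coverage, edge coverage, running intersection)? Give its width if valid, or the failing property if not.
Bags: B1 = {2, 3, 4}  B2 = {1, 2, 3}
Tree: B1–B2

Vertex coverage: the bags together contain {1, 2, 3, 4}, the full vertex set. Edge coverage: each edge of G has both endpoints in at least one bag. Running intersection: for every vertex, the bags containing it form a connected subtree. All three properties hold, so this is a valid tree decomposition of width max|bag| − 1 = 2, and hence tw(G) ≤ 2.

Yes; width 2.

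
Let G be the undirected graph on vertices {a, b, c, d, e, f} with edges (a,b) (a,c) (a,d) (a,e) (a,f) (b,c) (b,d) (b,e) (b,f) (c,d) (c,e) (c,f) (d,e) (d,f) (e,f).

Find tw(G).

5

A width-5 tree decomposition is:
Bags: B1 = {a, b, c, d, e, f}
Tree: (single bag)
With just one bag of size 6, the width is 6 − 1 = 5, so tw(G) ≤ 5. For the lower bound, the 6 vertices {a, b, c, d, e, f} are pairwise adjacent, and any tree decomposition puts a clique entirely inside one bag — forcing width ≥ 5. Combining the bounds, tw(G) = 5.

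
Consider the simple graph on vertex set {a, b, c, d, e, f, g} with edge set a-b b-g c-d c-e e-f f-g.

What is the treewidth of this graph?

1

A width-1 tree decomposition is:
Bags: B1 = {a, b}  B2 = {b, g}  B3 = {f, g}  B4 = {e, f}  B5 = {c, e}  B6 = {c, d}
Tree: B1–B2, B2–B3, B3–B4, B4–B5, B5–B6
Every bag has size at most 2, so the width is 2 − 1 = 1 and tw(G) ≤ 1. Any graph with an edge has treewidth ≥ 1, and G has the edge a–b. Combining the bounds, tw(G) = 1.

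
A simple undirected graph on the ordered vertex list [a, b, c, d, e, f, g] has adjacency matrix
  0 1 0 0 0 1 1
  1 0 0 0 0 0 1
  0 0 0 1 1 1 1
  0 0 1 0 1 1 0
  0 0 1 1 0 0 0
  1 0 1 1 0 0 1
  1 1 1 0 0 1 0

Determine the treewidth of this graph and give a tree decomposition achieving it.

Treewidth 2.
One such decomposition:
Bags: B1 = {c, f, g}  B2 = {a, f, g}  B3 = {c, d, f}  B4 = {a, b, g}  B5 = {c, d, e}
Tree: B1–B2, B1–B3, B2–B4, B3–B5

Each bag holds 3 vertices, so the decomposition has width 2, which upper-bounds the treewidth. For the lower bound, the 3 vertices {c, d, e} are pairwise adjacent, and any tree decomposition puts a clique entirely inside one bag — forcing width ≥ 2. Combining the bounds, tw(G) = 2.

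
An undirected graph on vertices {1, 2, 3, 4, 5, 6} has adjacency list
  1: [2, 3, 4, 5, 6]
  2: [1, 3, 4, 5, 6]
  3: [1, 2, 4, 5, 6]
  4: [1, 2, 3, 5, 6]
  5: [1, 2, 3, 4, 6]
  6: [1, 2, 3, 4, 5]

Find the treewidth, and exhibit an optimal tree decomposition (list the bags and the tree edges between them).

A single bag containing all 6 vertices is trivially a valid decomposition of width 5. Conversely, {1, 2, 3, 4, 5, 6} is a clique of size 6, and the vertices of any clique must share a bag in every tree decomposition; so some bag has ≥ 6 vertices and tw(G) ≥ 5. The upper and lower bounds meet at 5, so that is the treewidth.

Treewidth 5.
Bags: B1 = {1, 2, 3, 4, 5, 6}
Tree: (single bag)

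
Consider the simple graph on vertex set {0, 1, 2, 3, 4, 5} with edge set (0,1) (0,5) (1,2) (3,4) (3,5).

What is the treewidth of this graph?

1

A width-1 tree decomposition is:
Bags: B1 = {3, 4}  B2 = {3, 5}  B3 = {0, 5}  B4 = {0, 1}  B5 = {1, 2}
Tree: B1–B2, B2–B3, B3–B4, B4–B5
The largest bag has 2 vertices, giving width 1; this decomposition certifies tw(G) ≤ 1. Since G has at least one edge (e.g. 4–3), it is not an edgeless graph, so tw(G) ≥ 1. Combining the bounds, tw(G) = 1.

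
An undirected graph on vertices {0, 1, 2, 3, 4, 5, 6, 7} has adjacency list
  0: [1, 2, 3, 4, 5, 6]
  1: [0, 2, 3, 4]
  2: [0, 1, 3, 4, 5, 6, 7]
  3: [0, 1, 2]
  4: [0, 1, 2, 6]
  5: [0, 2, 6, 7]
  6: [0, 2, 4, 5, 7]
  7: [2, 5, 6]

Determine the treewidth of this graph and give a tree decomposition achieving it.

Treewidth 3.
One such decomposition:
Bags: B1 = {0, 2, 4, 6}  B2 = {0, 1, 2, 4}  B3 = {0, 2, 5, 6}  B4 = {0, 1, 2, 3}  B5 = {2, 5, 6, 7}
Tree: B1–B2, B1–B3, B2–B4, B3–B5

The largest bag has 4 vertices, giving width 3; this decomposition certifies tw(G) ≤ 3. Conversely, {0, 1, 2, 3} is a clique of size 4, and the vertices of any clique must share a bag in every tree decomposition; so some bag has ≥ 4 vertices and tw(G) ≥ 3. The upper and lower bounds meet at 3, so that is the treewidth.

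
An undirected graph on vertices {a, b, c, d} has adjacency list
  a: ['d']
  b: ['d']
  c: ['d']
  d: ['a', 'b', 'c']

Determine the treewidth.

1

A width-1 tree decomposition is:
Bags: B1 = {b, d}  B2 = {c, d}  B3 = {a, d}
Tree: B1–B2, B1–B3
Every bag has size at most 2, so the width is 2 − 1 = 1 and tw(G) ≤ 1. Any graph with an edge has treewidth ≥ 1, and G has the edge b–d. Hence tw(G) = 1 exactly.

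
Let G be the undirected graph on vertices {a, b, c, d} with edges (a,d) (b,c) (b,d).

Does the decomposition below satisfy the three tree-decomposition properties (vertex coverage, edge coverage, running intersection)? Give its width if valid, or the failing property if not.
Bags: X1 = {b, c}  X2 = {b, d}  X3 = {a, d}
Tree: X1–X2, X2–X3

Yes; width 1.

Vertex coverage: the bags together contain {a, b, c, d}, the full vertex set. Edge coverage: each edge of G has both endpoints in at least one bag. Running intersection: for every vertex, the bags containing it form a connected subtree. All three properties hold, so this is a valid tree decomposition of width max|bag| − 1 = 1, and hence tw(G) ≤ 1.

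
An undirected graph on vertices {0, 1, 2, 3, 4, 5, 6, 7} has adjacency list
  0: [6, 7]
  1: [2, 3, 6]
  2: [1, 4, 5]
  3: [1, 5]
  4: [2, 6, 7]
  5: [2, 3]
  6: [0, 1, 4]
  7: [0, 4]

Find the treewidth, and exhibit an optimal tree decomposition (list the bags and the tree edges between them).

The largest bag has 3 vertices, giving width 2; this decomposition certifies tw(G) ≤ 2. The edges 0–7–4–6–0 form a cycle, so G is not a tree and its treewidth is at least 2. Combining the bounds, tw(G) = 2.

Treewidth 2.
Bags: B1 = {0, 6, 7}  B2 = {4, 6, 7}  B3 = {1, 4, 6}  B4 = {1, 2, 4}  B5 = {1, 2, 3}  B6 = {2, 3, 5}
Tree: B1–B2, B2–B3, B3–B4, B4–B5, B5–B6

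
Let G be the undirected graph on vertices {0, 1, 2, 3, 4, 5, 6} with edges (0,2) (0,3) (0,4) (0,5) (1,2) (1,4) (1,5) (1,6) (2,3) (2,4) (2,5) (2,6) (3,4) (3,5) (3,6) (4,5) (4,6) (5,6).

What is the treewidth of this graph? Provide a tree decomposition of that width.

Treewidth 4.
Bags: B1 = {2, 3, 4, 5, 6}  B2 = {0, 2, 3, 4, 5}  B3 = {1, 2, 4, 5, 6}
Tree: B1–B2, B1–B3

Every bag has size at most 5, so the width is 5 − 1 = 4 and tw(G) ≤ 4. On the other hand G contains the 5-clique {1, 2, 4, 5, 6}. A clique must lie in a single bag of any decomposition, so no decomposition can have width below 4. Combining the bounds, tw(G) = 4.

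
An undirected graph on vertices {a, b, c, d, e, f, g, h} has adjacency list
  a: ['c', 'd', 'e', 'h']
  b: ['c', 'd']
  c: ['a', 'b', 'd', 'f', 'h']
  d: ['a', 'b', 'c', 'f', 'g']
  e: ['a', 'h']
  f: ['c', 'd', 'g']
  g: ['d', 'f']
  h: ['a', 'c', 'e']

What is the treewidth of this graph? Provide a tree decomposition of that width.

Every bag has size at most 3, so the width is 3 − 1 = 2 and tw(G) ≤ 2. On the other hand G contains the 3-clique {d, f, g}. A clique must lie in a single bag of any decomposition, so no decomposition can have width below 2. Therefore the treewidth is 2.

Treewidth 2.
One such decomposition:
Bags: B1 = {a, c, d}  B2 = {c, d, f}  B3 = {a, c, h}  B4 = {b, c, d}  B5 = {a, e, h}  B6 = {d, f, g}
Tree: B1–B2, B1–B3, B2–B4, B3–B5, B2–B6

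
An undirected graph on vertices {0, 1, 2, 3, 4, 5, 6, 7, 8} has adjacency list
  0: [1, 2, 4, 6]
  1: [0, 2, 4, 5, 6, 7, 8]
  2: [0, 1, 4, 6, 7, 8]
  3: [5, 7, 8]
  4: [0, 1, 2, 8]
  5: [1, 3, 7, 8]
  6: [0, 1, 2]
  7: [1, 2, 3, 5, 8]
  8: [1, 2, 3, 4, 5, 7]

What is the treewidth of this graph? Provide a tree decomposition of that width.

The largest bag has 4 vertices, giving width 3; this decomposition certifies tw(G) ≤ 3. Conversely, {0, 1, 2, 4} is a clique of size 4, and the vertices of any clique must share a bag in every tree decomposition; so some bag has ≥ 4 vertices and tw(G) ≥ 3. Combining the bounds, tw(G) = 3.

Treewidth 3.
One such decomposition:
Bags: B1 = {1, 2, 4, 8}  B2 = {1, 2, 7, 8}  B3 = {1, 5, 7, 8}  B4 = {3, 5, 7, 8}  B5 = {0, 1, 2, 4}  B6 = {0, 1, 2, 6}
Tree: B1–B2, B2–B3, B3–B4, B1–B5, B5–B6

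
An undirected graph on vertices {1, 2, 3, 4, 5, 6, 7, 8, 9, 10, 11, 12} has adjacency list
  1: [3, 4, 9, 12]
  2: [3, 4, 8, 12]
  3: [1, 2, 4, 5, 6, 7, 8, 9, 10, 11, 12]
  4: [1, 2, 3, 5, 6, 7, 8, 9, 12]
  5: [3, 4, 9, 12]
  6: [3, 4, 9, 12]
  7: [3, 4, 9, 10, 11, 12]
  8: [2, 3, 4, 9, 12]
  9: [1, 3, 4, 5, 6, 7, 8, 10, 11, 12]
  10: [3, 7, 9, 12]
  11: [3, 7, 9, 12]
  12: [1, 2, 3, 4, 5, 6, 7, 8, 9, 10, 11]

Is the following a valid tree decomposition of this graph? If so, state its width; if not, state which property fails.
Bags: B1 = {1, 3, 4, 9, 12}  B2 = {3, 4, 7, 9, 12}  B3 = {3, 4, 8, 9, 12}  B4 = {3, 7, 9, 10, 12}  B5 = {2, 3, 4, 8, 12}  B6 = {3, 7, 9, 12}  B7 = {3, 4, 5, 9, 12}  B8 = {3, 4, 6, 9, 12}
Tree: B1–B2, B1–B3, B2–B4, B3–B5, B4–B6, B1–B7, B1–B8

No — vertex 11 appears in no bag.

A tree decomposition must satisfy three properties: every vertex lies in some bag; for every edge, both endpoints lie together in some bag; and for every vertex, the bags containing it form a connected subtree. Here vertex 11 appears in no bag, so the decomposition is invalid.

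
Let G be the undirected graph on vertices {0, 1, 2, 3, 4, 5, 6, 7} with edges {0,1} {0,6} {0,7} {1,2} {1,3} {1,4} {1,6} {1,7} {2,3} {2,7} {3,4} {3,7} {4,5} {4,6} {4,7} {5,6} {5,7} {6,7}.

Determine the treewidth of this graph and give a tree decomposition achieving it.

Treewidth 3.
One such decomposition:
Bags: B1 = {1, 4, 6, 7}  B2 = {1, 3, 4, 7}  B3 = {1, 2, 3, 7}  B4 = {4, 5, 6, 7}  B5 = {0, 1, 6, 7}
Tree: B1–B2, B2–B3, B1–B4, B1–B5

Every bag has size at most 4, so the width is 4 − 1 = 3 and tw(G) ≤ 3. Conversely, {0, 1, 6, 7} is a clique of size 4, and the vertices of any clique must share a bag in every tree decomposition; so some bag has ≥ 4 vertices and tw(G) ≥ 3. Combining the bounds, tw(G) = 3.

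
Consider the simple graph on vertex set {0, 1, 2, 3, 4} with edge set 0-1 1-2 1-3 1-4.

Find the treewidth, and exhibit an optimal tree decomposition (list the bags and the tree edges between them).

Treewidth 1.
Bags: B1 = {1, 3}  B2 = {1, 2}  B3 = {0, 1}  B4 = {1, 4}
Tree: B1–B2, B2–B3, B2–B4

Every bag has size at most 2, so the width is 2 − 1 = 1 and tw(G) ≤ 1. Any graph with an edge has treewidth ≥ 1, and G has the edge 1–3. The upper and lower bounds meet at 1, so that is the treewidth.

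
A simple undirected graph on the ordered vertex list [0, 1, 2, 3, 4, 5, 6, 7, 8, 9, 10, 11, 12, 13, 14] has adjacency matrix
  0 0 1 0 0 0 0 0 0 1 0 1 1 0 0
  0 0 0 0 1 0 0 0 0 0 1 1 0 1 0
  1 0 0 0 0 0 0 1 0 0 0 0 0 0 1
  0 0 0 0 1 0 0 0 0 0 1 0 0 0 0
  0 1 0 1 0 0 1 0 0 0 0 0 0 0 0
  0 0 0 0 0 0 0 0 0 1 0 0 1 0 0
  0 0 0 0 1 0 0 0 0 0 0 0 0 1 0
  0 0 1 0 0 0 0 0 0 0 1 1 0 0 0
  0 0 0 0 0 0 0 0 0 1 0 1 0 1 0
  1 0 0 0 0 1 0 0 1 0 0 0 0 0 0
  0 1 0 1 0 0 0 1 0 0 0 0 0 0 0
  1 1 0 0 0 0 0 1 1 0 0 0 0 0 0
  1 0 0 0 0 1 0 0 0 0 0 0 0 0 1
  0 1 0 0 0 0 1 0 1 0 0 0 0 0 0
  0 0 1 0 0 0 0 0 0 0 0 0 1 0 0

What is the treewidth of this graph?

3

A width-3 tree decomposition is:
Bags: B1 = {3, 4, 6, 10}  B2 = {1, 4, 6, 10}  B3 = {1, 6, 10, 13}  B4 = {1, 7, 10, 13}  B5 = {1, 7, 11, 13}  B6 = {7, 8, 11, 13}  B7 = {2, 7, 8, 11}  B8 = {0, 2, 8, 11}  B9 = {0, 2, 8, 9}  B10 = {0, 2, 9, 14}  B11 = {0, 9, 12, 14}  B12 = {5, 9, 12, 14}
Tree: B1–B2, B2–B3, B3–B4, B4–B5, B5–B6, B6–B7, B7–B8, B8–B9, B9–B10, B10–B11, B11–B12
The largest bag has 4 vertices, giving width 3; this decomposition certifies tw(G) ≤ 3. For the lower bound: the 4 vertex sets {3,4,6}, {10}, {1}, {7,8,11,13} are disjoint, each induces a connected subgraph, and every pair is joined by at least one edge of G. Contracting each set to a single vertex therefore yields K_{4} as a minor, and since treewidth is minor-monotone, tw(G) ≥ tw(K_{4}) = 3. Hence tw(G) = 3 exactly.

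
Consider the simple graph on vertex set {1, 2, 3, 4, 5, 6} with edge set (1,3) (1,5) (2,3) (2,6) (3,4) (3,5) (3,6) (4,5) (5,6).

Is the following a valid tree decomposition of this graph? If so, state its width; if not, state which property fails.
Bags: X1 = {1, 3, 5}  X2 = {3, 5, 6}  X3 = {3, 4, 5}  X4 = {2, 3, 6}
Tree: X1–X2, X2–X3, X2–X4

Every vertex of G appears in some bag (union = {1, 2, 3, 4, 5, 6}); every edge is covered by a bag; and for each vertex v the set of bags containing v is connected in the bag tree. The decomposition is therefore valid. The largest bag has 3 vertices, so the width is 2.

Yes; width 2.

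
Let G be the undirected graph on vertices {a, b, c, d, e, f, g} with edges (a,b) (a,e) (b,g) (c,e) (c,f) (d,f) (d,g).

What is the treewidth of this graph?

2

A width-2 tree decomposition is:
Bags: B1 = {b, d, g}  B2 = {b, d, f}  B3 = {b, c, f}  B4 = {b, c, e}  B5 = {a, b, e}
Tree: B1–B2, B2–B3, B3–B4, B4–B5
The largest bag has 3 vertices, giving width 2; this decomposition certifies tw(G) ≤ 2. The edges b–g–d–f–c–e–a–b form a cycle, so G is not a tree and its treewidth is at least 2. The upper and lower bounds meet at 2, so that is the treewidth.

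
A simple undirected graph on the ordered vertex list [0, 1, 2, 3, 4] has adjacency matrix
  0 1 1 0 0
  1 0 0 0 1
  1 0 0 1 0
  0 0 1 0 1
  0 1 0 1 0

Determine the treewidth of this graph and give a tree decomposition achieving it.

Treewidth 2.
Bags: B1 = {0, 1, 4}  B2 = {0, 3, 4}  B3 = {0, 2, 3}
Tree: B1–B2, B2–B3

Every bag has size at most 3, so the width is 3 − 1 = 2 and tw(G) ≤ 2. Since 0–1–4–3–2–0 is a cycle in G, G is not acyclic. Forests are exactly the graphs of treewidth ≤ 1, so tw(G) ≥ 2. The upper and lower bounds meet at 2, so that is the treewidth.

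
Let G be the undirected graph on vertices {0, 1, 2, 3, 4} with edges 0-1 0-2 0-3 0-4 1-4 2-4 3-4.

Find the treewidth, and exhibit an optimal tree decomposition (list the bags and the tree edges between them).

Treewidth 2.
One such decomposition:
Bags: B1 = {0, 1, 4}  B2 = {0, 2, 4}  B3 = {0, 3, 4}
Tree: B1–B2, B2–B3

Each bag holds 3 vertices, so the decomposition has width 2, which upper-bounds the treewidth. For the lower bound, the 3 vertices {0, 1, 4} are pairwise adjacent, and any tree decomposition puts a clique entirely inside one bag — forcing width ≥ 2. Hence tw(G) = 2 exactly.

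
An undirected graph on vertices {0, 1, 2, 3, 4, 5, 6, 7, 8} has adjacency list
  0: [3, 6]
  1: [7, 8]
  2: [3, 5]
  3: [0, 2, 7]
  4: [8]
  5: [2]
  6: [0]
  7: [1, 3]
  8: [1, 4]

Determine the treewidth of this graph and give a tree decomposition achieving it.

Treewidth 1.
Bags: B1 = {4, 8}  B2 = {1, 8}  B3 = {1, 7}  B4 = {3, 7}  B5 = {0, 3}  B6 = {2, 3}  B7 = {2, 5}  B8 = {0, 6}
Tree: B1–B2, B2–B3, B3–B4, B4–B5, B5–B6, B6–B7, B5–B8

The largest bag has 2 vertices, giving width 1; this decomposition certifies tw(G) ≤ 1. Since G has at least one edge (e.g. 8–4), it is not an edgeless graph, so tw(G) ≥ 1. Therefore the treewidth is 1.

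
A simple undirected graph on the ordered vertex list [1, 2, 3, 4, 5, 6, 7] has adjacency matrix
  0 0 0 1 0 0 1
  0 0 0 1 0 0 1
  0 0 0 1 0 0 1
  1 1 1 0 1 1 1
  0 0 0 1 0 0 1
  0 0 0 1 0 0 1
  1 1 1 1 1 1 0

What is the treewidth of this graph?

A width-2 tree decomposition is:
Bags: B1 = {3, 4, 7}  B2 = {4, 6, 7}  B3 = {2, 4, 7}  B4 = {4, 5, 7}  B5 = {1, 4, 7}
Tree: B1–B2, B1–B3, B2–B4, B1–B5
The largest bag has 3 vertices, giving width 2; this decomposition certifies tw(G) ≤ 2. On the other hand G contains the 3-clique {1, 4, 7}. A clique must lie in a single bag of any decomposition, so no decomposition can have width below 2. Therefore the treewidth is 2.

2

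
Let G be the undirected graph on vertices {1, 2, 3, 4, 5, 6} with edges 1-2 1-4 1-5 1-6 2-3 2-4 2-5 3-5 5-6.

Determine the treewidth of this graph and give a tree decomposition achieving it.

Treewidth 2.
One optimal decomposition is:
Bags: B1 = {1, 2, 5}  B2 = {1, 5, 6}  B3 = {1, 2, 4}  B4 = {2, 3, 5}
Tree: B1–B2, B1–B3, B1–B4

The largest bag has 3 vertices, giving width 2; this decomposition certifies tw(G) ≤ 2. On the other hand G contains the 3-clique {1, 2, 4}. A clique must lie in a single bag of any decomposition, so no decomposition can have width below 2. Combining the bounds, tw(G) = 2.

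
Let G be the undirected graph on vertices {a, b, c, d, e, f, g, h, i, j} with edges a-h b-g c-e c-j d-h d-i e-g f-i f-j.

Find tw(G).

1

A width-1 tree decomposition is:
Bags: B1 = {b, g}  B2 = {e, g}  B3 = {c, e}  B4 = {c, j}  B5 = {f, j}  B6 = {f, i}  B7 = {d, i}  B8 = {d, h}  B9 = {a, h}
Tree: B1–B2, B2–B3, B3–B4, B4–B5, B5–B6, B6–B7, B7–B8, B8–B9
Every bag has size at most 2, so the width is 2 − 1 = 1 and tw(G) ≤ 1. Since G has at least one edge (e.g. b–g), it is not an edgeless graph, so tw(G) ≥ 1. Therefore the treewidth is 1.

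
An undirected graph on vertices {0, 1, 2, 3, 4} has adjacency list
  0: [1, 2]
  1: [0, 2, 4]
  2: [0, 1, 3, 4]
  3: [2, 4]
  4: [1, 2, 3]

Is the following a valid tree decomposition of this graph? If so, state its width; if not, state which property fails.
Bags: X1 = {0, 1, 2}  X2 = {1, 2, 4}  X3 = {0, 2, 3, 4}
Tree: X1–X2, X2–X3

No — bags containing vertex 0 are not connected in the tree.

A tree decomposition must satisfy three properties: every vertex lies in some bag; for every edge, both endpoints lie together in some bag; and for every vertex, the bags containing it form a connected subtree. Here bags containing vertex 0 are not connected in the tree, so the decomposition is invalid.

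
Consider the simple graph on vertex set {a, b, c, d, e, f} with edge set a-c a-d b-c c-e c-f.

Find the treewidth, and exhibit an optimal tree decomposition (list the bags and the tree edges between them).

Treewidth 1.
Bags: B1 = {c, e}  B2 = {b, c}  B3 = {c, f}  B4 = {a, c}  B5 = {a, d}
Tree: B1–B2, B1–B3, B2–B4, B4–B5

Every bag has size at most 2, so the width is 2 − 1 = 1 and tw(G) ≤ 1. Any graph with an edge has treewidth ≥ 1, and G has the edge e–c. The upper and lower bounds meet at 1, so that is the treewidth.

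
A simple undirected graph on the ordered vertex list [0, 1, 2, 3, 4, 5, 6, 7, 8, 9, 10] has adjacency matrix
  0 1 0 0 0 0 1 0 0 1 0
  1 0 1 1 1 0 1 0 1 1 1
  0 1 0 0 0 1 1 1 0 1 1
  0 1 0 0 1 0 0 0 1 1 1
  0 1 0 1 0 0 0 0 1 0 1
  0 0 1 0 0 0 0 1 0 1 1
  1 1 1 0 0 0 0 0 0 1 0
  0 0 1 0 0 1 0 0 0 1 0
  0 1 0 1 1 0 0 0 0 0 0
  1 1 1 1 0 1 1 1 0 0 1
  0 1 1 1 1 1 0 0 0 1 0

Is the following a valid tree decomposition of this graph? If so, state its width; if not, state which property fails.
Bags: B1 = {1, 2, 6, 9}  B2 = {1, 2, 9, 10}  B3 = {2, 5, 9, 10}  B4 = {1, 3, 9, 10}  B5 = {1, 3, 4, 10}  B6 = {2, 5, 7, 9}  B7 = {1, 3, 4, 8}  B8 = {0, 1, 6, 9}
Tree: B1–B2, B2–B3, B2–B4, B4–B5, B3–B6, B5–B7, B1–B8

Every vertex of G appears in some bag (union = {0, 1, 2, 3, 4, 5, 6, 7, 8, 9, 10}); every edge is covered by a bag; and for each vertex v the set of bags containing v is connected in the bag tree. The decomposition is therefore valid. The largest bag has 4 vertices, so the width is 3.

Yes; width 3.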